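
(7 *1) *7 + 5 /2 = 103 /2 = 51.50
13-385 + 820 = 448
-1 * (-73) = 73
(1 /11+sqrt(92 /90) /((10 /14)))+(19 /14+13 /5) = 7 * sqrt(230) /75+3117 /770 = 5.46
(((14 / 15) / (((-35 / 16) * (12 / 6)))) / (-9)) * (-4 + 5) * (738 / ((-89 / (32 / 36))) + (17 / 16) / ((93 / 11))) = -0.17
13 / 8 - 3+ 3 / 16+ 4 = 45 / 16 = 2.81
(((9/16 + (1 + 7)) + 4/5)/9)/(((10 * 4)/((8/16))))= 749/57600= 0.01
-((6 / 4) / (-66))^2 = -1 / 1936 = -0.00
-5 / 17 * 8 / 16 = -5 / 34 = -0.15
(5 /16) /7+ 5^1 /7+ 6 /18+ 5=2047 /336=6.09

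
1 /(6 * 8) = 1 /48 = 0.02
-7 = -7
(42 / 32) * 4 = 21 / 4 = 5.25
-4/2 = -2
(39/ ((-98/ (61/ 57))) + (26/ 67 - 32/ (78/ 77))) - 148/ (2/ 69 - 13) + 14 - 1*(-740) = 3195283989797/ 4354538370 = 733.78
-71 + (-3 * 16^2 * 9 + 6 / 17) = -118705 / 17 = -6982.65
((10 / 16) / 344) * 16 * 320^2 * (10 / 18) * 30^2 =64000000 / 43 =1488372.09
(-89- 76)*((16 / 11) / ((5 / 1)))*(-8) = 384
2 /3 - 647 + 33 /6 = -3845 /6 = -640.83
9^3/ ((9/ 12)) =972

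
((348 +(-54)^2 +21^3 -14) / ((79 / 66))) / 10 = 412863 / 395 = 1045.22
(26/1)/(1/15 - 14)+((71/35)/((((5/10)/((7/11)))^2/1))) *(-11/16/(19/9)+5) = 620437/45980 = 13.49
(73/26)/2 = 73/52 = 1.40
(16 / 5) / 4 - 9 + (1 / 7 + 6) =-72 / 35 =-2.06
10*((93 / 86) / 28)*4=465 / 301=1.54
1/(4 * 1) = 1/4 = 0.25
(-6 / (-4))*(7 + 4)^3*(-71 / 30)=-94501 / 20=-4725.05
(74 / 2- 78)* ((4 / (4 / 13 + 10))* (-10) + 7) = -8569 / 67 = -127.90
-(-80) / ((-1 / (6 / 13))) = -480 / 13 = -36.92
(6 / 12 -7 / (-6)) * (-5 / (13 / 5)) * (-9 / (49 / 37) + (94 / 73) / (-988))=1501368625 / 68914482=21.79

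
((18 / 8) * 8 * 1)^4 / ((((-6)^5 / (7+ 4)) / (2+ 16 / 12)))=-495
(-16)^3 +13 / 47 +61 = -189632 / 47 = -4034.72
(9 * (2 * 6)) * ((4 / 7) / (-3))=-144 / 7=-20.57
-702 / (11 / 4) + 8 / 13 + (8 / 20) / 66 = -49657 / 195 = -254.65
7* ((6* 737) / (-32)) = -15477 / 16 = -967.31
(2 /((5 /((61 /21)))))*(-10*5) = -1220 /21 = -58.10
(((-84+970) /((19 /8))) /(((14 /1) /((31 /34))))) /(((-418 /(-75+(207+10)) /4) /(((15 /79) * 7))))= -234010320 /5333053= -43.88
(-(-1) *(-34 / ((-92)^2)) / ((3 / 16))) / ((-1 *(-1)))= -34 / 1587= -0.02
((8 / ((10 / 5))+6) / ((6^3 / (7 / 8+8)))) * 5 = 1775 / 864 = 2.05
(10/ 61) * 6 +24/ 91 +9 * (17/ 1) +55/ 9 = 8011348/ 49959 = 160.36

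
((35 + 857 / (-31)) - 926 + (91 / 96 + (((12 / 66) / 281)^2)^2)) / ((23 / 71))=-769589063822562501467 / 271662033430635936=-2832.89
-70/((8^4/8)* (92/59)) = -2065/23552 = -0.09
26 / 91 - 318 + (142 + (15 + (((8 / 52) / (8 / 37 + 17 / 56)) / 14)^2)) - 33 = -265813356044 / 1372196007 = -193.71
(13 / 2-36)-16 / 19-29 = -2255 / 38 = -59.34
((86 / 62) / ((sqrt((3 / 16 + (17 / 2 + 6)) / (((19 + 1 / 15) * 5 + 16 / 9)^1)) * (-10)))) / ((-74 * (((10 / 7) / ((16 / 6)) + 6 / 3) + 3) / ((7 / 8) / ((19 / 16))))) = 16856 * sqrt(205390) / 11907150375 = 0.00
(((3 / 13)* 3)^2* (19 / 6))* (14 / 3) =1197 / 169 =7.08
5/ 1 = 5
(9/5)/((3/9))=27/5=5.40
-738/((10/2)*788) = -0.19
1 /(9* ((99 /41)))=41 /891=0.05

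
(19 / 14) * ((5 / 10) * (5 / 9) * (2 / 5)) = 19 / 126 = 0.15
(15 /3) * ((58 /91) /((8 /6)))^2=37845 /33124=1.14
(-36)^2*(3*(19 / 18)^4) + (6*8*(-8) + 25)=4467.70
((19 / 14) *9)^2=29241 / 196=149.19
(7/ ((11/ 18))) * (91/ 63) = 182/ 11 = 16.55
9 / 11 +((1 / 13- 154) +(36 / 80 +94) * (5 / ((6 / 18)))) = 1263.65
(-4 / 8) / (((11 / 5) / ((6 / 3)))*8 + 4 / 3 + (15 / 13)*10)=-195 / 8452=-0.02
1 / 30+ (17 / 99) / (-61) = 0.03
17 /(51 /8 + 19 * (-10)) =-136 /1469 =-0.09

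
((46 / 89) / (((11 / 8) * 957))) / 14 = 184 / 6558321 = 0.00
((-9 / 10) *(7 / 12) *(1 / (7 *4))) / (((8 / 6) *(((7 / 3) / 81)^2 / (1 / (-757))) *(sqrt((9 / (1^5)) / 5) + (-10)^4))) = 332150625 / 148371997329304 - 1594323 *sqrt(5) / 11869759786344320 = 0.00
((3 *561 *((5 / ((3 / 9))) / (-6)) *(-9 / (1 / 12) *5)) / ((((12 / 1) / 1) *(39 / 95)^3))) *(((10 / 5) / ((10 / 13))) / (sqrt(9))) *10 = 4008228125 / 169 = 23717326.18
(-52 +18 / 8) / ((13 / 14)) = -1393 / 26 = -53.58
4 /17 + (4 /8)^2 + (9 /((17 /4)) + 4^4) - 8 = 17041 /68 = 250.60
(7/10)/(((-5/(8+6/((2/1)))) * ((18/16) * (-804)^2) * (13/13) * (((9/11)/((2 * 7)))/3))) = -5929/54541350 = -0.00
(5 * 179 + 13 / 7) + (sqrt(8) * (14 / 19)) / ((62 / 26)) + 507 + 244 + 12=1660.73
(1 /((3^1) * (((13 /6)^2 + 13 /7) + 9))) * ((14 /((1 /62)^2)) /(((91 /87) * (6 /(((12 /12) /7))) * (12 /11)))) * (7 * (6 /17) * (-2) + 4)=-19619776 /866099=-22.65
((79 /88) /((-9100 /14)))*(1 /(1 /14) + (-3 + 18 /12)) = -79 /4576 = -0.02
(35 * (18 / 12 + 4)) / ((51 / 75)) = 283.09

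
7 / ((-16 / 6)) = -21 / 8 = -2.62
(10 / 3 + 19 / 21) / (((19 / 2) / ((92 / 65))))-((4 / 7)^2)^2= 4668488 / 8895705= 0.52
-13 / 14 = -0.93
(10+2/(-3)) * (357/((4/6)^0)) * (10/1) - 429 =32891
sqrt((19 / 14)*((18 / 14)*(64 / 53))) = 12*sqrt(2014) / 371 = 1.45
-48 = -48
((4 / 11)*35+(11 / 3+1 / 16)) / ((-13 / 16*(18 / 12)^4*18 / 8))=-556096 / 312741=-1.78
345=345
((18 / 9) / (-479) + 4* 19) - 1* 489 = -197829 / 479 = -413.00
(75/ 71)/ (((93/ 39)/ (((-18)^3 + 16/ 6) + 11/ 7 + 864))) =-33877675/ 15407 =-2198.85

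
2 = 2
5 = 5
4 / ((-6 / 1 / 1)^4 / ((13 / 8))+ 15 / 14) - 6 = -871354 / 145347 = -5.99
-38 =-38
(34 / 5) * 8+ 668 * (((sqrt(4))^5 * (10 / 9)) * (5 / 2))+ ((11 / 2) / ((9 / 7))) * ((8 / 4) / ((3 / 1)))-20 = 8021029 / 135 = 59415.03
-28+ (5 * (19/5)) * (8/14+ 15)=267.86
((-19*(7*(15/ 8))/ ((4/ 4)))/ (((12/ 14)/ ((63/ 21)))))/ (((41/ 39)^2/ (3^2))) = -191166885/ 26896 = -7107.63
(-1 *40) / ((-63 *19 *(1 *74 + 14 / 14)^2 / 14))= 16 / 192375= 0.00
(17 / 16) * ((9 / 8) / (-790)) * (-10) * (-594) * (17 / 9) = -85833 / 5056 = -16.98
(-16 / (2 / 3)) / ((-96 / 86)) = 43 / 2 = 21.50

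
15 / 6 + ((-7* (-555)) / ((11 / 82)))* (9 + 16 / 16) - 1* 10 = 6371235 / 22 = 289601.59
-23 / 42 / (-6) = 23 / 252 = 0.09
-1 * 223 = -223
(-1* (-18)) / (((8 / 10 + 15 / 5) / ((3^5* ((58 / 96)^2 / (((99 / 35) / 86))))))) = 170870175 / 13376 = 12774.39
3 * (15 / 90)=1 / 2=0.50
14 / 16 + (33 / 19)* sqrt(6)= 7 / 8 + 33* sqrt(6) / 19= 5.13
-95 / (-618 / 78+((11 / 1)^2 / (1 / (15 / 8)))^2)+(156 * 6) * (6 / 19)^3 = 8656297157248 / 293690946047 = 29.47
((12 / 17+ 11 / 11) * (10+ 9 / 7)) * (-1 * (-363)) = 831633 / 119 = 6988.51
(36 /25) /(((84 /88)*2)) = 132 /175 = 0.75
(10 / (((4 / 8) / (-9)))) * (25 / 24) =-375 / 2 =-187.50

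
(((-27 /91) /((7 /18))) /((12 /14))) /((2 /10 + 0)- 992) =45 /50141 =0.00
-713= -713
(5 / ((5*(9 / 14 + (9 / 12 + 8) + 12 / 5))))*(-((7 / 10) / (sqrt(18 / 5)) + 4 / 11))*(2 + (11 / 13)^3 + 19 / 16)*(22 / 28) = -10267411*sqrt(10) / 348215712 -666715 / 7254494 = -0.19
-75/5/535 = -3/107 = -0.03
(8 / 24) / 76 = 1 / 228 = 0.00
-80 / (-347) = 80 / 347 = 0.23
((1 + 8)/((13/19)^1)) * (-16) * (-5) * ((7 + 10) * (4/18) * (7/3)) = 361760/39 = 9275.90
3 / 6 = 1 / 2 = 0.50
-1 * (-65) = 65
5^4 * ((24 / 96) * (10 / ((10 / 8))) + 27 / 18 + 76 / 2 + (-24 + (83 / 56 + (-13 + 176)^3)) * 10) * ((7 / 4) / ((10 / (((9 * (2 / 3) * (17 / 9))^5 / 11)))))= 71738512573565375 / 891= 80514604459669.33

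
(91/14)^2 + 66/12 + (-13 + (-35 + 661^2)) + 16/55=96122629/220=436921.04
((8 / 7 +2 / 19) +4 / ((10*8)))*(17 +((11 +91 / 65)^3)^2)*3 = 588396392024031 / 41562500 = 14156905.67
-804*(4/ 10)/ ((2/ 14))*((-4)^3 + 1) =709128/ 5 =141825.60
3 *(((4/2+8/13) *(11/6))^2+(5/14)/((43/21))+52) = 9832061/43602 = 225.50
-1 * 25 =-25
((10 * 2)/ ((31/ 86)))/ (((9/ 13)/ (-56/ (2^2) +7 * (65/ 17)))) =156520/ 153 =1023.01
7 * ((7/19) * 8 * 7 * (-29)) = -79576/19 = -4188.21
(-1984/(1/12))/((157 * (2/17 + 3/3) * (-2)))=202368/2983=67.84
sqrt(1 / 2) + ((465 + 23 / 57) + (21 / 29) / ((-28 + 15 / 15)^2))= sqrt(2) / 2 + 62314405 / 133893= 466.11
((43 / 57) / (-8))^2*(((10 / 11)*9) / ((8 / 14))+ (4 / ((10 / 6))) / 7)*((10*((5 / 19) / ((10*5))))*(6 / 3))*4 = 6957787 / 126754320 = 0.05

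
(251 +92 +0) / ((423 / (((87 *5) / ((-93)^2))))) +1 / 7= 1567654 / 8536563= 0.18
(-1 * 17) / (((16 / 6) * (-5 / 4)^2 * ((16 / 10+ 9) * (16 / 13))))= -663 / 2120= -0.31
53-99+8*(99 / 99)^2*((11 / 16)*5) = -37 / 2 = -18.50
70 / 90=7 / 9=0.78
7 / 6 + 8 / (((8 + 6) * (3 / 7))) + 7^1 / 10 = 16 / 5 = 3.20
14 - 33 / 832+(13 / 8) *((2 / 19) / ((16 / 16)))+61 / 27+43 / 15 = 41096651 / 2134080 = 19.26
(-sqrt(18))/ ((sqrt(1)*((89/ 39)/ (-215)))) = 25155*sqrt(2)/ 89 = 399.71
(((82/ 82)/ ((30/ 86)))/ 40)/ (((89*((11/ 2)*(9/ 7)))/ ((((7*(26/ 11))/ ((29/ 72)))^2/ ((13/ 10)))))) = 73627008/ 498120095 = 0.15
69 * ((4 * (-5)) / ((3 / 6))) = -2760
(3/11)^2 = 9/121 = 0.07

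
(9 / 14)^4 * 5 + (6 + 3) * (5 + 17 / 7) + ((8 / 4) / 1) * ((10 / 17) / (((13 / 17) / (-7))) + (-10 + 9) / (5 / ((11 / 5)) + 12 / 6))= 1325562223 / 23472176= 56.47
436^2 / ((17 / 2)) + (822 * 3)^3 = 254934602024 / 17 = 14996153060.24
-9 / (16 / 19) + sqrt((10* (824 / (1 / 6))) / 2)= -171 / 16 + 4* sqrt(1545)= 146.54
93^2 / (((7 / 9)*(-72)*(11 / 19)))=-164331 / 616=-266.77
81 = 81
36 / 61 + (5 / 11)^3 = 55541 / 81191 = 0.68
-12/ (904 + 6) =-6/ 455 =-0.01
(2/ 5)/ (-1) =-0.40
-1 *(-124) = 124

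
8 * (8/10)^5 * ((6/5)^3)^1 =1769472/390625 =4.53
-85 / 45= -17 / 9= -1.89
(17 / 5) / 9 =0.38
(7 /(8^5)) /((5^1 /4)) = 7 /40960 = 0.00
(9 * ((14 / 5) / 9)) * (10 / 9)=28 / 9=3.11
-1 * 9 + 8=-1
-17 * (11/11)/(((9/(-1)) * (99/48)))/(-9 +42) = 272/9801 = 0.03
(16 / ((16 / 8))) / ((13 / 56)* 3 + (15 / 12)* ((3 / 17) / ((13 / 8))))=99008 / 10299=9.61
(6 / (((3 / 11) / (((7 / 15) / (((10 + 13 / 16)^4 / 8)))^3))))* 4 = 4349972836881633640448 / 2425643736370176578570225733375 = 0.00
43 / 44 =0.98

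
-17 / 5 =-3.40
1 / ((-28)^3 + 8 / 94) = -47 / 1031740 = -0.00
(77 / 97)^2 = 5929 / 9409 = 0.63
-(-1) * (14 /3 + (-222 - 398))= -1846 /3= -615.33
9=9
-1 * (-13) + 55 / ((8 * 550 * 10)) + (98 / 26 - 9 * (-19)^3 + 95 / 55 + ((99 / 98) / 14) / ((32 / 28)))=86535834633 / 1401400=61749.56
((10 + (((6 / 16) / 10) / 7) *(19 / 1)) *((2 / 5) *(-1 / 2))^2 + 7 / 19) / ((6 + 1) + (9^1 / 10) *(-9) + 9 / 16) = -205483 / 142975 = -1.44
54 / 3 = 18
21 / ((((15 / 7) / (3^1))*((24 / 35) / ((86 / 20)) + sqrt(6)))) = -353976 / 451085 + 4439449*sqrt(6) / 902170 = 11.27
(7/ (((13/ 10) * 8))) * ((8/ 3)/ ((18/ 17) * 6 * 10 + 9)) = 1190/ 48087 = 0.02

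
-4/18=-2/9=-0.22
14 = 14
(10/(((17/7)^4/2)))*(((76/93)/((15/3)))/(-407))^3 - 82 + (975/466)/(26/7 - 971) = -82.00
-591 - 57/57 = -592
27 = 27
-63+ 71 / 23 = -1378 / 23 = -59.91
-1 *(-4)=4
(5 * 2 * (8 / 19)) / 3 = 80 / 57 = 1.40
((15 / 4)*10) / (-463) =-0.08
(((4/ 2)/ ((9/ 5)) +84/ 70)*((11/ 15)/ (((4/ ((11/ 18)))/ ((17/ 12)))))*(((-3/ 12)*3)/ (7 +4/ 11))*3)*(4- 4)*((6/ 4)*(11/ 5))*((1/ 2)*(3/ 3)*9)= 0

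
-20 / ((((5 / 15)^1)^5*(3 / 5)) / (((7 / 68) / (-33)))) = 4725 / 187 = 25.27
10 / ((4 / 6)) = 15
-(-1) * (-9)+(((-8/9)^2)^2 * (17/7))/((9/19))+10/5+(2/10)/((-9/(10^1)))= -1662247/413343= -4.02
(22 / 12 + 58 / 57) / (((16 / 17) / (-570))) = -27625 / 16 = -1726.56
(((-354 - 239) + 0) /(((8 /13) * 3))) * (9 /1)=-2890.88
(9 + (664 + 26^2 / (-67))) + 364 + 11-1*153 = 59289 / 67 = 884.91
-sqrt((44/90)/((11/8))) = -4 * sqrt(5)/15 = -0.60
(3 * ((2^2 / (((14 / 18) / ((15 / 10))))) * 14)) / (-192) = -27 / 16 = -1.69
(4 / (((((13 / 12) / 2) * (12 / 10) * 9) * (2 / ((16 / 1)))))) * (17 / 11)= 10880 / 1287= 8.45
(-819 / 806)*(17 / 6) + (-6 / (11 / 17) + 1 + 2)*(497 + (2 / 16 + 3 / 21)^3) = -16988546751 / 5444096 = -3120.55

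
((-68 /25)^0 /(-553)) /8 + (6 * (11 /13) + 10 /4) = 435751 /57512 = 7.58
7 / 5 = 1.40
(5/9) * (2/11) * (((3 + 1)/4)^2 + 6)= 70/99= 0.71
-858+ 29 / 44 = -37723 / 44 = -857.34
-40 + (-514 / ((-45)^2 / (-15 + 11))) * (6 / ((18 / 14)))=-214216 / 6075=-35.26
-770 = -770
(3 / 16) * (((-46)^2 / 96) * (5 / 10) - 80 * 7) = -26351 / 256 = -102.93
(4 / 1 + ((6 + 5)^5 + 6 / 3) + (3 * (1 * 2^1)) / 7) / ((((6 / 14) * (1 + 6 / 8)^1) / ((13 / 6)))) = 29312530 / 63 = 465278.25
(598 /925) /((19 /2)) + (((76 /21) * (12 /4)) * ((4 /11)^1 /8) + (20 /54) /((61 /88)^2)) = 181146708914 /135959479425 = 1.33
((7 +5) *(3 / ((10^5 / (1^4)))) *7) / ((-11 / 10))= -0.00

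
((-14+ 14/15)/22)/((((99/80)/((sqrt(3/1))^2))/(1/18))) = -0.08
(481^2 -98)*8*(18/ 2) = 16650936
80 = 80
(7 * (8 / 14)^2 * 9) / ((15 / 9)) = 432 / 35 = 12.34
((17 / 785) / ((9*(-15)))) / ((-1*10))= 17 / 1059750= 0.00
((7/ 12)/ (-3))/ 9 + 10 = 3233/ 324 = 9.98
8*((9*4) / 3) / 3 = 32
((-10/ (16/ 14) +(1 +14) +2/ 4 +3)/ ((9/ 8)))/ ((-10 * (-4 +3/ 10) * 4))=13/ 222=0.06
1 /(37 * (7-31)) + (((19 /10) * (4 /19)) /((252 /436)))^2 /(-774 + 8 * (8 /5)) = -19621897 /11178450360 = -0.00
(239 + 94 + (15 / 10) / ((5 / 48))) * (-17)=-29529 / 5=-5905.80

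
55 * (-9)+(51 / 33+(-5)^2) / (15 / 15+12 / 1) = -70493 / 143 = -492.96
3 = 3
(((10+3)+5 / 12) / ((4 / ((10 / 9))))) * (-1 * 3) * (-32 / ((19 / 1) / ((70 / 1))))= 225400 / 171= 1318.13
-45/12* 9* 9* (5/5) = -1215/4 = -303.75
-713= -713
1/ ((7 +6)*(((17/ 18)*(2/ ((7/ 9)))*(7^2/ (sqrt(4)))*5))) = 2/ 7735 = 0.00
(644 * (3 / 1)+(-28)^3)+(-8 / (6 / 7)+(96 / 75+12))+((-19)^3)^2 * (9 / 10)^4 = 925403594123 / 30000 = 30846786.47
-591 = -591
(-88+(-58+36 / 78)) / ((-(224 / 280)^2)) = 227.40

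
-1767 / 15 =-589 / 5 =-117.80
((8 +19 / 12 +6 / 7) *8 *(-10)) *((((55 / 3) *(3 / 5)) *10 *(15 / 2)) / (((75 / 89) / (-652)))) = 11195922320 / 21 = 533139158.10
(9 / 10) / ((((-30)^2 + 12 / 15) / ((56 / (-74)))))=-63 / 83324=-0.00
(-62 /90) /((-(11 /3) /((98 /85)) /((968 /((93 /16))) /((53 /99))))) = 1517824 /22525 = 67.38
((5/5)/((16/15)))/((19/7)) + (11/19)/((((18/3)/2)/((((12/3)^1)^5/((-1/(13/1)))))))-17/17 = -2343509/912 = -2569.64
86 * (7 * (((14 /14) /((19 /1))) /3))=602 /57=10.56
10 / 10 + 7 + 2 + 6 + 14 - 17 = 13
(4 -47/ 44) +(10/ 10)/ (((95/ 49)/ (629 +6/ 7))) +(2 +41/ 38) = 1383097/ 4180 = 330.88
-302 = -302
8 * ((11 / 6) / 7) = 44 / 21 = 2.10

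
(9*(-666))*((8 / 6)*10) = -79920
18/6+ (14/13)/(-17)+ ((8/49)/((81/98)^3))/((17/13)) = 3.16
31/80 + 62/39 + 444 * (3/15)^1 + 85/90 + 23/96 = 344303/3744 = 91.96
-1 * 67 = -67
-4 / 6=-2 / 3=-0.67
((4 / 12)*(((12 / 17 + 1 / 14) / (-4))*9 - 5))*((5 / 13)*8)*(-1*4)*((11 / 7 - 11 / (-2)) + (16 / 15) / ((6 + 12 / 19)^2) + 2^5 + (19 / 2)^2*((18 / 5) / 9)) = 115053117500 / 55260387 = 2082.02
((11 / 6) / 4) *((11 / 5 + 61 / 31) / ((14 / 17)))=60401 / 26040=2.32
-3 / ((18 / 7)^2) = -49 / 108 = -0.45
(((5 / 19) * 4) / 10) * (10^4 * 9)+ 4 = 180076 / 19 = 9477.68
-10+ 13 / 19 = -177 / 19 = -9.32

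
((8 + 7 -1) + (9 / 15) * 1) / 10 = 73 / 50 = 1.46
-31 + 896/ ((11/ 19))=16683/ 11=1516.64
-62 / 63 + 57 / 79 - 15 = -75962 / 4977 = -15.26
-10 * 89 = -890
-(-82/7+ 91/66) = 4775/462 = 10.34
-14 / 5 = -2.80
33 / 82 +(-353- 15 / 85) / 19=-25351 / 1394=-18.19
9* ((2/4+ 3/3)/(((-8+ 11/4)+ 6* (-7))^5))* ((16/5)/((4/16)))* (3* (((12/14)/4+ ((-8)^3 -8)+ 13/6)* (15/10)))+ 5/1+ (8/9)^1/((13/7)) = 1484817300755/270935176239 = 5.48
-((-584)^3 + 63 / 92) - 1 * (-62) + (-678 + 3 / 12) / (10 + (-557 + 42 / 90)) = 150222304164277 / 754216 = 199176766.56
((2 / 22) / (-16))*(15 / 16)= -0.01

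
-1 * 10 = -10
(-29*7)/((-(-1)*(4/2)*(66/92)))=-4669/33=-141.48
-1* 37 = -37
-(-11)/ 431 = 11/ 431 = 0.03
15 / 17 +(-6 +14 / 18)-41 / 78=-19355 / 3978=-4.87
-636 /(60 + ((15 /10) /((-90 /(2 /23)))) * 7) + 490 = 374410 /781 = 479.40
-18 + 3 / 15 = -89 / 5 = -17.80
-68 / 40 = -17 / 10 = -1.70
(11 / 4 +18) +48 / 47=21.77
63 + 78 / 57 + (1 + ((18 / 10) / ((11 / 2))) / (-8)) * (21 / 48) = 4333023 / 66880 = 64.79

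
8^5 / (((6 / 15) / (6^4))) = 106168320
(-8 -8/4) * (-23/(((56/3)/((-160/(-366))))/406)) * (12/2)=800400/61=13121.31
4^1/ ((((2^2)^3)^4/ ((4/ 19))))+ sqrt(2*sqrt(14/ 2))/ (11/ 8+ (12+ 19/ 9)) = 1/ 19922944+ 72*sqrt(2)*7^(1/ 4)/ 1115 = 0.15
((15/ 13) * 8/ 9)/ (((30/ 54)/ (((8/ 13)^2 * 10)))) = 15360/ 2197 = 6.99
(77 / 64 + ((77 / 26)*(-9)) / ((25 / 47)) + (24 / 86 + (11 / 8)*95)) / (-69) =-73338979 / 61713600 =-1.19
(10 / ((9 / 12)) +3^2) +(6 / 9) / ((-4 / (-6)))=70 / 3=23.33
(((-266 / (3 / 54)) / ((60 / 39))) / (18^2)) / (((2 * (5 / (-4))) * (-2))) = -1729 / 900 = -1.92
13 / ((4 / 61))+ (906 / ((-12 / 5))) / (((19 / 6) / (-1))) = 24127 / 76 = 317.46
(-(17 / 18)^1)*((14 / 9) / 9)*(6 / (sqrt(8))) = -0.35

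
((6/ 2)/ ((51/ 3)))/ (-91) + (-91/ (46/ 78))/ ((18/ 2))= -1830308/ 106743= -17.15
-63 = -63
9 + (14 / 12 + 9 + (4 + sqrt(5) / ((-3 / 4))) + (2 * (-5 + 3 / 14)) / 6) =151 / 7 - 4 * sqrt(5) / 3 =18.59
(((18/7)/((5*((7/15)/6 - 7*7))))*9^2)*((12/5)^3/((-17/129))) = 89.32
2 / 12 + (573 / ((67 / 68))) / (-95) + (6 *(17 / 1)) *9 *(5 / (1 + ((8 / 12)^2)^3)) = 127607597633 / 30284670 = 4213.60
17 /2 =8.50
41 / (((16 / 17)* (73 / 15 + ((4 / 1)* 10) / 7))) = 73185 / 17776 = 4.12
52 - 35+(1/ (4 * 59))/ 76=304913/ 17936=17.00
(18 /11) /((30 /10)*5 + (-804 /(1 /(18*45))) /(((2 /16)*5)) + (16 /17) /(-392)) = -14994 /9547561969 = -0.00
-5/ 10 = -1/ 2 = -0.50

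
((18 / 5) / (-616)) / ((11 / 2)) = -9 / 8470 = -0.00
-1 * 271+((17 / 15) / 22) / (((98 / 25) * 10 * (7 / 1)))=-271.00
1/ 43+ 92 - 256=-7051/ 43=-163.98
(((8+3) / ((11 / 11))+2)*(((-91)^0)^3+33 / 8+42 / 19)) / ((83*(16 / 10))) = 72475 / 100928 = 0.72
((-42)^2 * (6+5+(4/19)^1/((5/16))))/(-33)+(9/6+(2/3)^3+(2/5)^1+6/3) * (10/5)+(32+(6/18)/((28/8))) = -115248839/197505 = -583.52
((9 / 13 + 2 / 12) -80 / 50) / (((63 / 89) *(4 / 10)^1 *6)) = -25721 / 58968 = -0.44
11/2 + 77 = 165/2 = 82.50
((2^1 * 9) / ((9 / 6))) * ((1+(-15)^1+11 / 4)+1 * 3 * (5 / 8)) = -225 / 2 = -112.50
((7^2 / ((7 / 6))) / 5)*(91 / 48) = 637 / 40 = 15.92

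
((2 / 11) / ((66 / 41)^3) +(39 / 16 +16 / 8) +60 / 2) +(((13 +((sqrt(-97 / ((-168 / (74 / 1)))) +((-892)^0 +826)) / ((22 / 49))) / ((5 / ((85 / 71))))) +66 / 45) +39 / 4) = 119 * sqrt(75369) / 9372 +1122063669623 / 2245343760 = 503.21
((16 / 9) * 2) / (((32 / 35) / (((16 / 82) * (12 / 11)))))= 1120 / 1353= 0.83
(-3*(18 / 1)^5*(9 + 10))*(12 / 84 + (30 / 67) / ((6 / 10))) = -44913141792 / 469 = -95763628.55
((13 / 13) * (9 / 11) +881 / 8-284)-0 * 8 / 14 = -15229 / 88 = -173.06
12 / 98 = 6 / 49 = 0.12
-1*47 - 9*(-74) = 619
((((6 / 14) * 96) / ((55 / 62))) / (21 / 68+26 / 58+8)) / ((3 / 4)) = 46949376 / 6648565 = 7.06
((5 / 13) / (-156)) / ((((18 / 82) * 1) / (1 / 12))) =-0.00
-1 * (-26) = 26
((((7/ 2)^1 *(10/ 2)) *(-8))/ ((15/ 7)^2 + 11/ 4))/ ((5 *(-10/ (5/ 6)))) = 1372/ 4317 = 0.32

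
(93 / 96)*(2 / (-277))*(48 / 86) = -93 / 23822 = -0.00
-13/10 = -1.30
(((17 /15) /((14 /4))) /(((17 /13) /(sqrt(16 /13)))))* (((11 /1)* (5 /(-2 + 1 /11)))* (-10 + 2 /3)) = 3872* sqrt(13) /189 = 73.87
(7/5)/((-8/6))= -21/20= -1.05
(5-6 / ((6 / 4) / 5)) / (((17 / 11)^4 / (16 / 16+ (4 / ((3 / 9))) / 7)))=-4172685 / 584647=-7.14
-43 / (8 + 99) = -43 / 107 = -0.40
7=7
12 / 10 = 6 / 5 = 1.20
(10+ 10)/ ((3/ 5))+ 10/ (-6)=95/ 3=31.67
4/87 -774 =-67334/87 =-773.95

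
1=1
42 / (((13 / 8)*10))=168 / 65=2.58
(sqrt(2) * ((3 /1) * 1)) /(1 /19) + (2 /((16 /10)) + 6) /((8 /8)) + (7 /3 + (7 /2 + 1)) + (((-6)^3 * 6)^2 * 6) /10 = 57 * sqrt(2) + 60467021 /60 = 1007864.29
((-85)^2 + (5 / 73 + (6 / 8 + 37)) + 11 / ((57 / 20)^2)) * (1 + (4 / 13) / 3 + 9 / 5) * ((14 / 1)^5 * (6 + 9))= 524463591961879472 / 3083301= 170098083827.00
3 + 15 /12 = 4.25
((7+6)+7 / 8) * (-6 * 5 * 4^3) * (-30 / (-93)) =-266400 / 31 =-8593.55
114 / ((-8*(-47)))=57 / 188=0.30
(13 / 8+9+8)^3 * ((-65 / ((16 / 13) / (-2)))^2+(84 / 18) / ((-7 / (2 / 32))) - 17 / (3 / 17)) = 2341554855293 / 32768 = 71458583.23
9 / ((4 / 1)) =9 / 4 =2.25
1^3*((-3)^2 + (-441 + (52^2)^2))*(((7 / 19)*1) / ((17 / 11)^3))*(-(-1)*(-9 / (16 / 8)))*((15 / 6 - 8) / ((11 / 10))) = 1532661779880 / 93347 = 16418972.01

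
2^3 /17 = 8 /17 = 0.47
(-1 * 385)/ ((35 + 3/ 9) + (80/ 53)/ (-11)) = -10.94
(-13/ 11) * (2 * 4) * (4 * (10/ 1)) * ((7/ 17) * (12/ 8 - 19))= 509600/ 187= 2725.13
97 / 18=5.39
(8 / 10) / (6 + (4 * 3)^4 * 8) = 2 / 414735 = 0.00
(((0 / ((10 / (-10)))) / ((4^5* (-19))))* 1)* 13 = 0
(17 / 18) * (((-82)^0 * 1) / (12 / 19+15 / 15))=323 / 558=0.58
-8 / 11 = -0.73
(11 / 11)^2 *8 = 8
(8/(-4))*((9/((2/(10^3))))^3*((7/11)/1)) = -1275750000000/11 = -115977272727.27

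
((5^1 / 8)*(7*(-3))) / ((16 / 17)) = -1785 / 128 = -13.95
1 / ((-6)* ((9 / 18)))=-1 / 3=-0.33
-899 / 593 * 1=-899 / 593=-1.52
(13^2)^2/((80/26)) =371293/40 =9282.32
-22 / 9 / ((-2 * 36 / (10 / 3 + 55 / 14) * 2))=3355 / 27216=0.12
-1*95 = -95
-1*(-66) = 66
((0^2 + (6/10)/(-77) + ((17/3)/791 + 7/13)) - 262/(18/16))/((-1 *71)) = 1182686623/361396035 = 3.27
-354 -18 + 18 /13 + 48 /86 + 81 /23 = -366.54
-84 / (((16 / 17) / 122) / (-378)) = 4115853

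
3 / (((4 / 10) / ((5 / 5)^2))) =15 / 2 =7.50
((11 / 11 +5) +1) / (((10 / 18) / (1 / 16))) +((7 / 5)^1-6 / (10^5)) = 27343 / 12500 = 2.19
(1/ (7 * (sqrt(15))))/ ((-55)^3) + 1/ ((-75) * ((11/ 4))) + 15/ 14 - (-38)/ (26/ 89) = 19691197/ 150150 - sqrt(15)/ 17469375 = 131.14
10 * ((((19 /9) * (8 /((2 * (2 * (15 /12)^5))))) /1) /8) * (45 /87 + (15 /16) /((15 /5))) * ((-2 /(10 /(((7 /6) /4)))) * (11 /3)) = -450604 /1468125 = -0.31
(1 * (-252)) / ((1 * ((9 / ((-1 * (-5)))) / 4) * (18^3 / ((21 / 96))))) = -245 / 11664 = -0.02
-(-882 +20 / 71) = 62602 / 71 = 881.72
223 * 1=223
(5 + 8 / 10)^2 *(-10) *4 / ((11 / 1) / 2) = -13456 / 55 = -244.65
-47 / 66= -0.71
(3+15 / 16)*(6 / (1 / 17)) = 3213 / 8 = 401.62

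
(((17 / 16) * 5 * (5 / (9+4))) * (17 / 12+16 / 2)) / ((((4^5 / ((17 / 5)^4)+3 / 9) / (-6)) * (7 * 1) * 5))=-2406657615 / 5834253152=-0.41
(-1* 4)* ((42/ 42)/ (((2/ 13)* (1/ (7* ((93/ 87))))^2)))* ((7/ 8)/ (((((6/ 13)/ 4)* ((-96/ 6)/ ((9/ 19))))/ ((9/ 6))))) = 501356583/ 1022656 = 490.25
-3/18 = -1/6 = -0.17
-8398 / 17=-494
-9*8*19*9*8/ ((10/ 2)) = -98496/ 5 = -19699.20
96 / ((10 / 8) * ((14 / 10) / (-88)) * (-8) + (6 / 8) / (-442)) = 1867008 / 3061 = 609.93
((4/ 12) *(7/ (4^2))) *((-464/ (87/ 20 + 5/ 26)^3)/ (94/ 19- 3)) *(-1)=67790632000/ 182840614251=0.37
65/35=13/7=1.86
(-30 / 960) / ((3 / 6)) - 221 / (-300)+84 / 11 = 109699 / 13200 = 8.31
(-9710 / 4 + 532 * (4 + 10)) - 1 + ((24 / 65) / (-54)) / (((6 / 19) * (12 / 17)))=26427506 / 5265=5019.47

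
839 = 839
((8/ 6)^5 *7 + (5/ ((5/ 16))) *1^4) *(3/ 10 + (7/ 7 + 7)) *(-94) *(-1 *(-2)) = -86258912/ 1215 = -70994.99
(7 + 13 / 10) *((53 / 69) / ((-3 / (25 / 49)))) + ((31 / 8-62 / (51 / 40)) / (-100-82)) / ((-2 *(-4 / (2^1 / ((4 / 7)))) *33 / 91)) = -382427069 / 485565696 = -0.79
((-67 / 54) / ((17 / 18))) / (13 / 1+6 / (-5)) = -335 / 3009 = -0.11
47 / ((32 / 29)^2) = 38.60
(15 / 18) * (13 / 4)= 65 / 24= 2.71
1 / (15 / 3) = 1 / 5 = 0.20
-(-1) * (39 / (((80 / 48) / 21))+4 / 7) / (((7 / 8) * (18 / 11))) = 757636 / 2205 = 343.60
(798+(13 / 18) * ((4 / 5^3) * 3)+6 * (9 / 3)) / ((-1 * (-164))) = 153013 / 30750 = 4.98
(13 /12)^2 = 169 /144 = 1.17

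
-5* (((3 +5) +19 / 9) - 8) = -10.56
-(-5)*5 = 25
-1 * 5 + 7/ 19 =-88/ 19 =-4.63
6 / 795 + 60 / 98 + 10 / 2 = 5.62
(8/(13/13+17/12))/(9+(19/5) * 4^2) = 480/10121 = 0.05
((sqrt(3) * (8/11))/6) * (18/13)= 0.29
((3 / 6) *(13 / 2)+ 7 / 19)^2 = 75625 / 5776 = 13.09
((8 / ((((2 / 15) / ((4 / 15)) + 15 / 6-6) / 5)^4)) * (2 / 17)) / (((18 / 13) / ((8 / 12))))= 3.50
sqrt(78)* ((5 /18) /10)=sqrt(78) /36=0.25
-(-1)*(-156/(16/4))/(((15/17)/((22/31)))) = -4862/155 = -31.37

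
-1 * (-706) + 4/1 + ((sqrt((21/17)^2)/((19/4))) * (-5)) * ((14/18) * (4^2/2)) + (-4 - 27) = 650111/969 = 670.91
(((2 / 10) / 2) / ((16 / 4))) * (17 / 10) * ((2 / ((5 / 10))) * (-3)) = -51 / 100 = -0.51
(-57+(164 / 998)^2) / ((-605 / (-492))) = -6979675836 / 150645605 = -46.33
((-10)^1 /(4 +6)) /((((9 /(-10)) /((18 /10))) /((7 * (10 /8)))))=35 /2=17.50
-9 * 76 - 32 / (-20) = -3412 / 5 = -682.40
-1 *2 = -2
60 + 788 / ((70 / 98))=5816 / 5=1163.20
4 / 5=0.80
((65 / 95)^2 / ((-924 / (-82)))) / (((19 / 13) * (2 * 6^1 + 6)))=90077 / 57039444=0.00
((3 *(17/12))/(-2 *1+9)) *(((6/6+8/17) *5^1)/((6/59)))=7375/168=43.90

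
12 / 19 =0.63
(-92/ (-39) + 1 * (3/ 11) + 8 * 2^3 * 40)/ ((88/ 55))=5496845/ 3432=1601.64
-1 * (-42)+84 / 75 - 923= -21997 / 25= -879.88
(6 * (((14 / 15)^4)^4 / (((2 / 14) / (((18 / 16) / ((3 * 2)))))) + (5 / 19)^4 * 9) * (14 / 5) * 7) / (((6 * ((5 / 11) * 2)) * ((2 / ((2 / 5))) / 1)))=73569580433367310437184193 / 35666731055202484130859375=2.06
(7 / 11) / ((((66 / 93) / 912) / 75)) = 61333.88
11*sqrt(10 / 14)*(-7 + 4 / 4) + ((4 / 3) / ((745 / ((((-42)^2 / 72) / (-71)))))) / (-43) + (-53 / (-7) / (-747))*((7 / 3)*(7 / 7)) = -66*sqrt(35) / 7-120474499 / 5097120885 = -55.80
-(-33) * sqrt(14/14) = 33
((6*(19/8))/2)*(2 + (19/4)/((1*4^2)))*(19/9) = 17689/512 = 34.55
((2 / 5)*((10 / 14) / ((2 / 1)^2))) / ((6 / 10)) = 5 / 42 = 0.12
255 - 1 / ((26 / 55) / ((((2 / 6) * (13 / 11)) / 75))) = 22949 / 90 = 254.99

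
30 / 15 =2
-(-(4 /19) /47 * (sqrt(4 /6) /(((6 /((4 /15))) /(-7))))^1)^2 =-6272 /4844502675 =-0.00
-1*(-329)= 329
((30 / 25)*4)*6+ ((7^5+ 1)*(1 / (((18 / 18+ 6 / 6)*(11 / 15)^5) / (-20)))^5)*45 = -8681351659490341177145196399314861494896 / 49248663379038055473559205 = -176275883726530.26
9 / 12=3 / 4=0.75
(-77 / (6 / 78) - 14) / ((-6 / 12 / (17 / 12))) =17255 / 6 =2875.83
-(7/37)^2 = -49/1369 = -0.04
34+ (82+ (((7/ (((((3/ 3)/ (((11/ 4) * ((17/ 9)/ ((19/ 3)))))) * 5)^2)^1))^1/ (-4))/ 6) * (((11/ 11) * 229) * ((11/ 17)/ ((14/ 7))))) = 7199901719/ 62380800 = 115.42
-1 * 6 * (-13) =78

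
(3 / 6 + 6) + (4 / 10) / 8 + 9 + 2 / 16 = 627 / 40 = 15.68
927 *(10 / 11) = 842.73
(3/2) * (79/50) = 2.37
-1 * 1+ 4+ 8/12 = 11/3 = 3.67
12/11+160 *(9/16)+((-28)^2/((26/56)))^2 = 5300962682/1859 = 2851513.01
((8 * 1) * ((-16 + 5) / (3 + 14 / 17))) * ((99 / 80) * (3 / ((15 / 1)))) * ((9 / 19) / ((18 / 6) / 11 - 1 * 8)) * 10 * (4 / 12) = 35937 / 30875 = 1.16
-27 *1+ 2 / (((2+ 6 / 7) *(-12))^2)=-777551 / 28800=-27.00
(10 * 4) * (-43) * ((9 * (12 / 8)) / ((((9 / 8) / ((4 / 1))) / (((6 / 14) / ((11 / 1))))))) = -247680 / 77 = -3216.62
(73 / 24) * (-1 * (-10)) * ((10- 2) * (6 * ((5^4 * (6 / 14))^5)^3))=3827377826706442423538357000000000000000.00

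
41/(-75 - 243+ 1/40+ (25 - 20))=-1640/12519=-0.13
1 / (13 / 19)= 19 / 13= 1.46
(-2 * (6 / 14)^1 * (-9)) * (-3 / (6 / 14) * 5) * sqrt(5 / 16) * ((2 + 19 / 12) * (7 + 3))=-5408.49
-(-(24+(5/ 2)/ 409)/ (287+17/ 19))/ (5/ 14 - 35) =-2611721/ 1085056550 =-0.00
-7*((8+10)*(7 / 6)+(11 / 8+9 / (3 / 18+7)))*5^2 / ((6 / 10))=-7112875 / 1032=-6892.32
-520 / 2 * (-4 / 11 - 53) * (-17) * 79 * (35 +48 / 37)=-275272910380 / 407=-676346217.15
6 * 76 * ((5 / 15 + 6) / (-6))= -1444 / 3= -481.33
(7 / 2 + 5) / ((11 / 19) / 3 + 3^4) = 0.10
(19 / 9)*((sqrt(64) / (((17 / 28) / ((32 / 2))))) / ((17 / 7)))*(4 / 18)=953344 / 23409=40.73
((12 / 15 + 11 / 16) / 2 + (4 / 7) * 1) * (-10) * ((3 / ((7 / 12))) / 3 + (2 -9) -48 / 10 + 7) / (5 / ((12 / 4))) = 119313 / 4900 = 24.35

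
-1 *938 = -938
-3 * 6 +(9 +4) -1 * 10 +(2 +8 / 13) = -161 / 13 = -12.38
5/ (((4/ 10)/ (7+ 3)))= 125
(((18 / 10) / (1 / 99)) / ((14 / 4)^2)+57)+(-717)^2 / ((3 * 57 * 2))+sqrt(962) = sqrt(962)+14660747 / 9310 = 1605.75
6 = 6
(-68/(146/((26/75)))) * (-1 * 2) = 1768/5475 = 0.32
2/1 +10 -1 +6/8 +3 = 59/4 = 14.75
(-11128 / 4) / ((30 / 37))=-51467 / 15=-3431.13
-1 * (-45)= 45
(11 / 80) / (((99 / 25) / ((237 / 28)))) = 395 / 1344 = 0.29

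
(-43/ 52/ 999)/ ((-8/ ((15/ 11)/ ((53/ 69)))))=4945/ 26920608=0.00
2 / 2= 1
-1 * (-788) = 788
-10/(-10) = 1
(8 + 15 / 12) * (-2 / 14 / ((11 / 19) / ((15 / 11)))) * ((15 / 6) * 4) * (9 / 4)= -70.03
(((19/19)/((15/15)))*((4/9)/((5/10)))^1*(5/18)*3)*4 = 80/27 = 2.96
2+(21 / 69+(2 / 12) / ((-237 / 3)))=25099 / 10902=2.30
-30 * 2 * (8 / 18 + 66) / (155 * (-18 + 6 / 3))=299 / 186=1.61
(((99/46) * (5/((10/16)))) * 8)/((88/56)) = 2016/23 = 87.65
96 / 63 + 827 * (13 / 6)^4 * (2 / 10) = 165408749 / 45360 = 3646.58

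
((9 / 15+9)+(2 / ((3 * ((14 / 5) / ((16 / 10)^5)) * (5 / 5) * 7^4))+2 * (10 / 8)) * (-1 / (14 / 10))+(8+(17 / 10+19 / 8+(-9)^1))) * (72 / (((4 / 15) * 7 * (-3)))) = -11529235743 / 82354300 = -140.00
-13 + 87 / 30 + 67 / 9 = -2.66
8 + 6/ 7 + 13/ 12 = 835/ 84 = 9.94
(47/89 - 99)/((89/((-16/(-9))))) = -140224/71289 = -1.97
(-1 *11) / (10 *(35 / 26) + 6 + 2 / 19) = -0.56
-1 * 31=-31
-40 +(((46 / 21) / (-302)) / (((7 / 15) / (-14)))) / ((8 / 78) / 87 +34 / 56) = -345948160 / 8726743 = -39.64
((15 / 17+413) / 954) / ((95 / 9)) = 3518 / 85595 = 0.04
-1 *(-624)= 624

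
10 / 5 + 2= 4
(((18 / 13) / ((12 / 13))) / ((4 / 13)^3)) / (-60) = -2197 / 2560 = -0.86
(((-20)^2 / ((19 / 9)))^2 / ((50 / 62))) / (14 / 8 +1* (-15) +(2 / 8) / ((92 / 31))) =-394260480 / 116603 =-3381.22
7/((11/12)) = 84/11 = 7.64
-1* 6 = -6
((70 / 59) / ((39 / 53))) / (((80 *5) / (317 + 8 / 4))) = 118349 / 92040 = 1.29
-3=-3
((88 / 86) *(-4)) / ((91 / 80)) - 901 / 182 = -66903 / 7826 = -8.55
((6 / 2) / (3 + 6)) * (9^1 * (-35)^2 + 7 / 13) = 143332 / 39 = 3675.18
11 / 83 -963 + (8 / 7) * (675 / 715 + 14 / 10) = -398876726 / 415415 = -960.19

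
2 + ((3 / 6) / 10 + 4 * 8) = 681 / 20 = 34.05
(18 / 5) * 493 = 8874 / 5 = 1774.80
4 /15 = 0.27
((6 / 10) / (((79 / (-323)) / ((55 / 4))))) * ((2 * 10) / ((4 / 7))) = -373065 / 316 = -1180.59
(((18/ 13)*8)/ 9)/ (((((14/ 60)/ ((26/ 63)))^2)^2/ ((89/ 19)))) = 500564480000/ 8872028739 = 56.42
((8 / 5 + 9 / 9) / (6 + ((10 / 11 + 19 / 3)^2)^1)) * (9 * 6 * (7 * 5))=84.07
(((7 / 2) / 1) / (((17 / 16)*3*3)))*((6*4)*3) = 448 / 17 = 26.35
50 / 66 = 25 / 33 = 0.76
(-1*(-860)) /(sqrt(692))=430*sqrt(173) /173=32.69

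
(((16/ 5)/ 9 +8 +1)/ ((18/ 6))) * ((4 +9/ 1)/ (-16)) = -5473/ 2160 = -2.53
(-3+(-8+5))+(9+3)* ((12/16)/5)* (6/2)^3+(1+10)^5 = 805468/5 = 161093.60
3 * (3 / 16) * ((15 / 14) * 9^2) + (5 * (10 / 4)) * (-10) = -17065 / 224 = -76.18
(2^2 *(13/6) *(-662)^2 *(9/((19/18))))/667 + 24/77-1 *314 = 47071578710/975821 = 48237.92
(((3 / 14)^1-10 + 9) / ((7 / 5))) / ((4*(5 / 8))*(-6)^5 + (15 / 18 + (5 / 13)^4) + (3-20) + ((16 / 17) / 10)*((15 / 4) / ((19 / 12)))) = 1522158495 / 52768539677441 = 0.00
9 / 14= 0.64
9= 9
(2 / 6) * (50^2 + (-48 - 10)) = 814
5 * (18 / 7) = 90 / 7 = 12.86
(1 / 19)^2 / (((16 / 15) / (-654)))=-4905 / 2888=-1.70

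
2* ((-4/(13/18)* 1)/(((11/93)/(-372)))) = 4981824/143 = 34837.93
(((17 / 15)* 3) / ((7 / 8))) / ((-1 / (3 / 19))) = -408 / 665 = -0.61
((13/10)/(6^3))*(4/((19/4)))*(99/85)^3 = 0.01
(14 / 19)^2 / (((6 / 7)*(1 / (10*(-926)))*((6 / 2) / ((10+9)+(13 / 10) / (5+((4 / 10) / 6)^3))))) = -516179274835 / 13707531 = -37656.62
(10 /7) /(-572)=-5 /2002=-0.00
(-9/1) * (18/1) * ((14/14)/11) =-162/11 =-14.73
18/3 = 6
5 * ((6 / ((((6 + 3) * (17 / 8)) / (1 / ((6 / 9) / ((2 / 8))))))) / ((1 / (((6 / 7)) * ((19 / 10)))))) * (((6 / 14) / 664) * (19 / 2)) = 3249 / 553112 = 0.01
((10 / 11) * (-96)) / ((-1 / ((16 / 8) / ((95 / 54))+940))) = 1560576 / 19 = 82135.58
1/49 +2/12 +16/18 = 949/882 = 1.08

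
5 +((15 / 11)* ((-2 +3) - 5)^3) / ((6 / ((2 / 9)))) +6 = 769 / 99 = 7.77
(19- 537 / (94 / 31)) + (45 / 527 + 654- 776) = -13871153 / 49538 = -280.01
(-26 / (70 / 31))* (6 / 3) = -23.03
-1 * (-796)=796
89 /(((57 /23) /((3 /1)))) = 2047 /19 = 107.74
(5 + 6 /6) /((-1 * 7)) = -6 /7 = -0.86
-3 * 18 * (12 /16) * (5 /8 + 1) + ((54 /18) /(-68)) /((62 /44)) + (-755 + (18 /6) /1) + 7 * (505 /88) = -72130759 /92752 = -777.67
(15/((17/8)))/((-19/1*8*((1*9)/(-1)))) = 5/969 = 0.01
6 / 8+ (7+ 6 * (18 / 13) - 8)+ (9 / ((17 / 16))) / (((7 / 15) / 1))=162181 / 6188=26.21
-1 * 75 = -75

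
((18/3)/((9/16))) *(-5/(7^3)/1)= -160/1029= -0.16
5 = 5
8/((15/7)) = 56/15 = 3.73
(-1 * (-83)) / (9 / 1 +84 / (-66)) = 913 / 85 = 10.74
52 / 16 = 13 / 4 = 3.25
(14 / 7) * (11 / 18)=11 / 9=1.22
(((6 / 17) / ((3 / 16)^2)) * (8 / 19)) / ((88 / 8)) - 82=-869942 / 10659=-81.62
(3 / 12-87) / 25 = -347 / 100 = -3.47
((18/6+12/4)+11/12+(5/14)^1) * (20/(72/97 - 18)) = -296335/35154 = -8.43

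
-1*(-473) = 473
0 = 0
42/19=2.21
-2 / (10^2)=-1 / 50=-0.02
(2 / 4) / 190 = 1 / 380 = 0.00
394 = 394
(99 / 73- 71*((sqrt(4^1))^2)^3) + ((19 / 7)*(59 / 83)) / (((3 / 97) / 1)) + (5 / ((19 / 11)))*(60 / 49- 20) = -76738222714 / 16922787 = -4534.61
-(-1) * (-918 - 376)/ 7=-1294/ 7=-184.86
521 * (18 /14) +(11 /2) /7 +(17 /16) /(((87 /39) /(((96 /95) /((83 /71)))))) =2148253729 /3201310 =671.05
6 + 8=14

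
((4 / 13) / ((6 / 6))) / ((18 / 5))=10 / 117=0.09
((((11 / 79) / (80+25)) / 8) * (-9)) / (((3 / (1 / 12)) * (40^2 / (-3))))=11 / 141568000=0.00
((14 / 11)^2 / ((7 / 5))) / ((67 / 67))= 140 / 121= 1.16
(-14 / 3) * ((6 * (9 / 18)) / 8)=-7 / 4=-1.75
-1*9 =-9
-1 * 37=-37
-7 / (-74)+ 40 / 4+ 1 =821 / 74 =11.09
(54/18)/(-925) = -3/925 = -0.00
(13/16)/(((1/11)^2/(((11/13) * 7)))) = 9317/16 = 582.31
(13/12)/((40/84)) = 91/40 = 2.28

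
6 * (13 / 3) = 26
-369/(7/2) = -738/7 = -105.43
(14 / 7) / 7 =2 / 7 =0.29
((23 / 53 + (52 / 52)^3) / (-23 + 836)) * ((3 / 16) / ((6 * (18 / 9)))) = 19 / 689424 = 0.00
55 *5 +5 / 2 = 555 / 2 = 277.50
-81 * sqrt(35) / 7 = -68.46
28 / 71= 0.39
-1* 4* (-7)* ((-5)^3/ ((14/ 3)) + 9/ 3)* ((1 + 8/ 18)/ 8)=-481/ 4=-120.25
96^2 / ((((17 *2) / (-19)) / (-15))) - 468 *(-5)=1353060 / 17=79591.76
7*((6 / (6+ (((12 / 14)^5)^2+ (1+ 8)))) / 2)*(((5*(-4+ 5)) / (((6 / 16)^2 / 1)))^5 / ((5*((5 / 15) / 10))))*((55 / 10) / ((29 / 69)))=1678606316216306892800000 / 272566362040353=6158523390.97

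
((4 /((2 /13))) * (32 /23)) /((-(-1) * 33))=832 /759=1.10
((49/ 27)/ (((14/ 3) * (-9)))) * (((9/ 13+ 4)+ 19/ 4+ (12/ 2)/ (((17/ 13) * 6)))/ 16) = -63161/ 2291328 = -0.03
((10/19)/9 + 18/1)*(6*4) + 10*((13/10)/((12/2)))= 49655/114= 435.57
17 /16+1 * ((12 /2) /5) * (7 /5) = 1097 /400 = 2.74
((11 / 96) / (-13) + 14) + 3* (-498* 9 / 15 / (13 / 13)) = -882.41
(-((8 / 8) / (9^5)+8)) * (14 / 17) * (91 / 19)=-601828682 / 19072827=-31.55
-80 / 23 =-3.48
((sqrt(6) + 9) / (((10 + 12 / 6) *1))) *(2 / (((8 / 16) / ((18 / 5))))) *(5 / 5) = 6 *sqrt(6) / 5 + 54 / 5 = 13.74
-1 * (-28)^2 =-784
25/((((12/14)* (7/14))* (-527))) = -175/1581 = -0.11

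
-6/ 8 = -3/ 4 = -0.75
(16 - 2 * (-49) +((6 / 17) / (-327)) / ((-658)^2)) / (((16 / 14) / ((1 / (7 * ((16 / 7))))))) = 45730090643 / 7335152384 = 6.23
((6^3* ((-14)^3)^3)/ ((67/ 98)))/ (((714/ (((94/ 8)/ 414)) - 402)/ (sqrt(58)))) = -3425932133535744* sqrt(58)/ 12992305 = -2008198068.40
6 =6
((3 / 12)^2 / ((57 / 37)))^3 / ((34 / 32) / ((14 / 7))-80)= -50653 / 60281062272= -0.00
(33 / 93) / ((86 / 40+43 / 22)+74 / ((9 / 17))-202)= -21780 / 3567263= -0.01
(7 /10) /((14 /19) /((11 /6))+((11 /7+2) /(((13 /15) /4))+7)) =133133 /4542770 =0.03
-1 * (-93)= 93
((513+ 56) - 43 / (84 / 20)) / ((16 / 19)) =111473 / 168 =663.53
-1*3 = -3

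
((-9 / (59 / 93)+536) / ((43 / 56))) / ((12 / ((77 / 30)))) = 145.35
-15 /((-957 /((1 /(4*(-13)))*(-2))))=5 /8294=0.00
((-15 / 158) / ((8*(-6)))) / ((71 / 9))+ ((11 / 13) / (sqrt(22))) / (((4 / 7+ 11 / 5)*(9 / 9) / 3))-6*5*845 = -4550020755 / 179488+ 105*sqrt(22) / 2522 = -25349.80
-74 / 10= -37 / 5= -7.40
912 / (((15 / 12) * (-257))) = -3648 / 1285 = -2.84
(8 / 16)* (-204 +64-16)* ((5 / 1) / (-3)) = 130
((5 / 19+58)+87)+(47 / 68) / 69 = 12950813 / 89148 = 145.27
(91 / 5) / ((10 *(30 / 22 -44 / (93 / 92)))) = -93093 / 2156650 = -0.04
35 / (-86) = -0.41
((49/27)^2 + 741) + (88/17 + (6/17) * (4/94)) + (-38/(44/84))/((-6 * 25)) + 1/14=98939703131/131912550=750.04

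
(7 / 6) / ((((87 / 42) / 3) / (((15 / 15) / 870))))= 49 / 25230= 0.00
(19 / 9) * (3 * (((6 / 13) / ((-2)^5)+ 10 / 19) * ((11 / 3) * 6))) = 22253 / 312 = 71.32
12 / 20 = 3 / 5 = 0.60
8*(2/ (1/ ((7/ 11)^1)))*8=896/ 11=81.45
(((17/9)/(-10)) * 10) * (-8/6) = 68/27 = 2.52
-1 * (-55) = 55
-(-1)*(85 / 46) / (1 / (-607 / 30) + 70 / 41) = 1.11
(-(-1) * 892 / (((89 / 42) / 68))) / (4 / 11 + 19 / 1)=9341024 / 6319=1478.24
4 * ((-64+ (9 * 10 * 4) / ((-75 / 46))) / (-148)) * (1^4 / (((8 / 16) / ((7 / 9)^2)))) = 9.31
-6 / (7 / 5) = -30 / 7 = -4.29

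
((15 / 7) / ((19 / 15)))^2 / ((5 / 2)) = 20250 / 17689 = 1.14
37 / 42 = 0.88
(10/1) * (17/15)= 34/3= 11.33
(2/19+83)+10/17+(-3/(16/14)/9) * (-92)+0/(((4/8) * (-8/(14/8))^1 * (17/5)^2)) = 214201/1938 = 110.53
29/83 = 0.35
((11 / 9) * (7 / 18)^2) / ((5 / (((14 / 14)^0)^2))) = 539 / 14580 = 0.04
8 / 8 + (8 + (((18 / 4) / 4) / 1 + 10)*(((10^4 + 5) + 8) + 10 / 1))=892119 / 8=111514.88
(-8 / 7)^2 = 1.31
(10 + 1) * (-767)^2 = 6471179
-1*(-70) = 70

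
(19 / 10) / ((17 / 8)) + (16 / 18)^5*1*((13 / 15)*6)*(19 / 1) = 55.72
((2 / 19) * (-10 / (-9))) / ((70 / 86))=172 / 1197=0.14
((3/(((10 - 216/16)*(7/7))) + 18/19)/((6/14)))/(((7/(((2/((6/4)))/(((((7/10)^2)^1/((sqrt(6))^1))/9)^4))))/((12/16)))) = 94478400000000/766718533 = 123224.36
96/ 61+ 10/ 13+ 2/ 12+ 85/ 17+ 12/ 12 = 40489/ 4758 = 8.51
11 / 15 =0.73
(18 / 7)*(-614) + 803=-775.86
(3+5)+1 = 9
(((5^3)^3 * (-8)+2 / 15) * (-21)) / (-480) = -820312493 / 1200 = -683593.74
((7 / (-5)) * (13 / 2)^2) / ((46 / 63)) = -74529 / 920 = -81.01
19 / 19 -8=-7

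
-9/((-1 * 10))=9/10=0.90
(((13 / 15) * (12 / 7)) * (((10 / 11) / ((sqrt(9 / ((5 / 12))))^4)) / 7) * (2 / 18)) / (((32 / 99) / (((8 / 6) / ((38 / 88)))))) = 3575 / 8144388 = 0.00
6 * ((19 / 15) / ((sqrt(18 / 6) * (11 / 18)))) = 228 * sqrt(3) / 55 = 7.18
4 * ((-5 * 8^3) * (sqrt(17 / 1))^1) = -10240 * sqrt(17) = -42220.60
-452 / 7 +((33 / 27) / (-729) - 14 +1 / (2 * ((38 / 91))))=-270076295 / 3490452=-77.38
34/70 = 17/35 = 0.49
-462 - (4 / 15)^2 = -103966 / 225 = -462.07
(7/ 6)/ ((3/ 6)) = 7/ 3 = 2.33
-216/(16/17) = -459/2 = -229.50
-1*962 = -962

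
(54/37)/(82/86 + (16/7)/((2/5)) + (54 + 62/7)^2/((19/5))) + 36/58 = 27962051724/44948968963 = 0.62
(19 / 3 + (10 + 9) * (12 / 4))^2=36100 / 9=4011.11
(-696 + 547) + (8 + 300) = 159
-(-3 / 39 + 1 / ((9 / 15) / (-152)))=9883 / 39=253.41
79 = 79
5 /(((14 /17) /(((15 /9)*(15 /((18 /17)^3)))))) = 127.87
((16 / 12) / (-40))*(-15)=1 / 2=0.50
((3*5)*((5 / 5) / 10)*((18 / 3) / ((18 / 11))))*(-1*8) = -44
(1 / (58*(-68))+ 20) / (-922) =-78879 / 3636368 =-0.02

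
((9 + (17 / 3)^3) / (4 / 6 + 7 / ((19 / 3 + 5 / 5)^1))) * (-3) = -113432 / 321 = -353.37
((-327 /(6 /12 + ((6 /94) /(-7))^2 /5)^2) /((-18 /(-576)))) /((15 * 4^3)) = -12770564348290 /292922335729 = -43.60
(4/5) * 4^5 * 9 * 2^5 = 1179648/5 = 235929.60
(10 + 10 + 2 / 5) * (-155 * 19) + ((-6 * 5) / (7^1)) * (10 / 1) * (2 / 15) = -420586 / 7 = -60083.71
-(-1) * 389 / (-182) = -389 / 182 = -2.14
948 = 948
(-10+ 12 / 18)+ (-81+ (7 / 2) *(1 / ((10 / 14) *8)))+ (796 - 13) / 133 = -2675969 / 31920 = -83.83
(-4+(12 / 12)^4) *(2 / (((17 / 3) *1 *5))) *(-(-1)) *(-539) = 114.14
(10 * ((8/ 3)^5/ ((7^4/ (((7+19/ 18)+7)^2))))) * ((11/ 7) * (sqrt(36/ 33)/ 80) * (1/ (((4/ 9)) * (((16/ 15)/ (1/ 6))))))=5875280 * sqrt(33)/ 36756909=0.92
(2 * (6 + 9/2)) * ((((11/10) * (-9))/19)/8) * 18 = -18711/760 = -24.62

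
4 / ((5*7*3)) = 4 / 105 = 0.04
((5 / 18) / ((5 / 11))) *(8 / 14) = 22 / 63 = 0.35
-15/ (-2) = 15/ 2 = 7.50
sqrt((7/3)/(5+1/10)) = 0.68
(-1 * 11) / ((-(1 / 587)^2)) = 3790259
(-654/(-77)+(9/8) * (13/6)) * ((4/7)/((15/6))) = 2.50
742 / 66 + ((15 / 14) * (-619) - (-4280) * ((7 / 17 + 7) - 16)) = -37409.62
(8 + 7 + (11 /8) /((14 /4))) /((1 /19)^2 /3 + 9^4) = 466773 /198955792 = 0.00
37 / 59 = 0.63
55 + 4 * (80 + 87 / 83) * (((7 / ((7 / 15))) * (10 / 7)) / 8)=76640 / 83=923.37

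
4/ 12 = 1/ 3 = 0.33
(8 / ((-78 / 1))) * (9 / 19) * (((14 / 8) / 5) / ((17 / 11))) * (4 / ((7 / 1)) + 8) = -396 / 4199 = -0.09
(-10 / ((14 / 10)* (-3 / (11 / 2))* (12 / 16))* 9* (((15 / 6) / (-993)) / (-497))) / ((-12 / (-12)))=2750 / 3454647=0.00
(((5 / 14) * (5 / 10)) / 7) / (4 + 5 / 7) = 5 / 924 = 0.01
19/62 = 0.31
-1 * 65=-65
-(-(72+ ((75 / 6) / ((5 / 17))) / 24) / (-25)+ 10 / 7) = -36787 / 8400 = -4.38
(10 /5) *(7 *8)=112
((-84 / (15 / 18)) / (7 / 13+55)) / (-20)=819 / 9025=0.09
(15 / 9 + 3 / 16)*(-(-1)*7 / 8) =623 / 384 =1.62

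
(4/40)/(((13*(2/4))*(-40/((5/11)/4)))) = -1/22880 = -0.00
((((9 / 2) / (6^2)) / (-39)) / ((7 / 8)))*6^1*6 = -12 / 91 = -0.13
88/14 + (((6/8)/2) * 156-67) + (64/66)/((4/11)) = 19/42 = 0.45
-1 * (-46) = 46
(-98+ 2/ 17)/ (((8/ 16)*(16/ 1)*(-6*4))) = 26/ 51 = 0.51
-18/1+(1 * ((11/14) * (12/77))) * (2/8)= -1761/98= -17.97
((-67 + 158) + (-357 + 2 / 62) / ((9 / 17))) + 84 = -139297 / 279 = -499.27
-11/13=-0.85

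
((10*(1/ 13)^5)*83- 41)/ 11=-3.73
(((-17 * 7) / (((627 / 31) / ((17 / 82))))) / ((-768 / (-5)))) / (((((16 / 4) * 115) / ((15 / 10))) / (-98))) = 0.00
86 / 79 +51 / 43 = 7727 / 3397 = 2.27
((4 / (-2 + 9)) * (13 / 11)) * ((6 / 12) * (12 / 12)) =26 / 77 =0.34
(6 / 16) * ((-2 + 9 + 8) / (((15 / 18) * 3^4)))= 1 / 12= 0.08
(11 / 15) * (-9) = -33 / 5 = -6.60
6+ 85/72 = 517/72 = 7.18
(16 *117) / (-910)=-72 / 35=-2.06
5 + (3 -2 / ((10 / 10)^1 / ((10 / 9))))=52 / 9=5.78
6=6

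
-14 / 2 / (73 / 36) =-252 / 73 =-3.45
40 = 40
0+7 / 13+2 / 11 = 0.72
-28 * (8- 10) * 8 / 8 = 56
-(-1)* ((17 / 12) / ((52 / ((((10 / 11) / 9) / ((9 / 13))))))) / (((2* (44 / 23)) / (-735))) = -478975 / 627264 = -0.76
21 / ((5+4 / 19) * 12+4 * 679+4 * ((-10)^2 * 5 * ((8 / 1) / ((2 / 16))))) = 0.00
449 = 449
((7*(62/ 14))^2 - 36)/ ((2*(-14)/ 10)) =-4625/ 14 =-330.36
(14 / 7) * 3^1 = 6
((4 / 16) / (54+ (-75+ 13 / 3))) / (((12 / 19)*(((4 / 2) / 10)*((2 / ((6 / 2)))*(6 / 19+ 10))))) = -1083 / 62720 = -0.02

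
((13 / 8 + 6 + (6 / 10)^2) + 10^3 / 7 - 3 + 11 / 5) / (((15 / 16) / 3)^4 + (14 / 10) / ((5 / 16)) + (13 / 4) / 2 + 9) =1720803328 / 173345599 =9.93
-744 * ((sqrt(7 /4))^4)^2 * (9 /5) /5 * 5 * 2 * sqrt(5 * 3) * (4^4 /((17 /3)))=-4395270.00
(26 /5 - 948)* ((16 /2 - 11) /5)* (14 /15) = 65996 /125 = 527.97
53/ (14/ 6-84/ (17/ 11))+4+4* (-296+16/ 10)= -15581319/ 13265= -1174.62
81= 81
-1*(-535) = 535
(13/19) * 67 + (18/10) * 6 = 5381/95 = 56.64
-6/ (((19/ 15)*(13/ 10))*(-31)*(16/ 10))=1125/ 15314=0.07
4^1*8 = 32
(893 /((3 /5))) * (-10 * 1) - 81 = -44893 /3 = -14964.33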